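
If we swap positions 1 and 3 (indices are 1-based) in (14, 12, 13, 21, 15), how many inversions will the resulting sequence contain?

Positions 1 and 3 hold 14 and 13; after swapping, the array is [13, 12, 14, 21, 15].
Element-by-element contributions:
13 → 12 → 1
12 → none → 0
14 → none → 0
21 → 15 → 1
15 → none → 0
Sum: 1 + 0 + 0 + 1 + 0 = 2

2 inversions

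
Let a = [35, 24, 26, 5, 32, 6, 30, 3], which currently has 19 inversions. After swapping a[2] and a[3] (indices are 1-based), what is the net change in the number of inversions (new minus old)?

+1

Positions 2 and 3 hold 24 and 26; after swapping, the array is [35, 26, 24, 5, 32, 6, 30, 3].
For each element, count later entries that are smaller:
35 → 26, 24, 5, 32, 6, 30, 3 → 7
26 → 24, 5, 6, 3 → 4
24 → 5, 6, 3 → 3
5 → 3 → 1
32 → 6, 30, 3 → 3
6 → 3 → 1
30 → 3 → 1
3 → none → 0
Sum: 7 + 4 + 3 + 1 + 3 + 1 + 1 + 0 = 20
Change: 20 − 19 = +1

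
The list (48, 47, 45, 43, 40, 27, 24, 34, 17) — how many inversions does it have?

34 out-of-order pairs

Sweep left to right; for each value list the smaller values that follow it:
48 → 47, 45, 43, 40, 27, 24, 34, 17 → 8
47 → 45, 43, 40, 27, 24, 34, 17 → 7
45 → 43, 40, 27, 24, 34, 17 → 6
43 → 40, 27, 24, 34, 17 → 5
40 → 27, 24, 34, 17 → 4
27 → 24, 17 → 2
24 → 17 → 1
34 → 17 → 1
17 → none → 0
Sum: 8 + 7 + 6 + 5 + 4 + 2 + 1 + 1 + 0 = 34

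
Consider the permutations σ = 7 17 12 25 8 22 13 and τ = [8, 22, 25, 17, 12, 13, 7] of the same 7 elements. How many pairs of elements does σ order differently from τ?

There are 14 discordant pairs.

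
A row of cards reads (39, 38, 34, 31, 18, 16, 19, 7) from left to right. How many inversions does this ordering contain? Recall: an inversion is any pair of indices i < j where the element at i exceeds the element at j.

26

Count, for each position, how many later elements it exceeds:
39 → 38, 34, 31, 18, 16, 19, 7 → 7
38 → 34, 31, 18, 16, 19, 7 → 6
34 → 31, 18, 16, 19, 7 → 5
31 → 18, 16, 19, 7 → 4
18 → 16, 7 → 2
16 → 7 → 1
19 → 7 → 1
7 → none → 0
Sum: 7 + 6 + 5 + 4 + 2 + 1 + 1 + 0 = 26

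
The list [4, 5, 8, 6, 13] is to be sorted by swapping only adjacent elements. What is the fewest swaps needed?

1

Each adjacent swap fixes exactly one inversion, so the minimum swap count equals the number of inversions.
Count inversions — for each element, later elements that are smaller:
4: none → 0
5: none → 0
8: 6 → 1
6: none → 0
13: none → 0
Total inversions: 0 + 0 + 1 + 0 + 0 = 1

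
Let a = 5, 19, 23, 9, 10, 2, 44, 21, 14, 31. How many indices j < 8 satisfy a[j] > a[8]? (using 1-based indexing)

The element at index 8 is 21.
Elements before it: 5, 19, 23, 9, 10, 2, 44
Those larger than 21: 23, 44

2 such elements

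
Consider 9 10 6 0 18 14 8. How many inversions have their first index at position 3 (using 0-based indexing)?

The element at index 3 is 0.
Elements after it: 18, 14, 8
None of them are smaller than 0.

0 such elements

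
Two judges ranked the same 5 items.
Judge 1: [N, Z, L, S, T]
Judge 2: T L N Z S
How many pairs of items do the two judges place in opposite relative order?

6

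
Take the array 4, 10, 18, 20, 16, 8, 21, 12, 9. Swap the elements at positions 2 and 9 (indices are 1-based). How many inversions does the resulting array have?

Positions 2 and 9 hold 10 and 9; after swapping, the array is [4, 9, 18, 20, 16, 8, 21, 12, 10].
For each element, count later entries that are smaller:
4: 0
9: 1
18: 4
20: 4
16: 3
8: 0
21: 2
12: 1
10: 0
Sum: 0 + 1 + 4 + 4 + 3 + 0 + 2 + 1 + 0 = 15

15 inversions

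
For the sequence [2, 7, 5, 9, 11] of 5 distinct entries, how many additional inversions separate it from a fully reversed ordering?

Maximum inversions for 5 distinct elements is C(5, 2) = 5·4/2 = 10.
Current inversions — for each element, count later smaller elements:
2: 0
7: 1
5: 0
9: 0
11: 0
Current total: 0 + 1 + 0 + 0 + 0 = 1
Shortfall: 10 − 1 = 9

9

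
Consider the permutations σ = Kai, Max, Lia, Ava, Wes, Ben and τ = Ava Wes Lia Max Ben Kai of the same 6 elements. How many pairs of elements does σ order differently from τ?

Assign each item its position (1..6) in the first ordering, then rewrite the second ordering as that position sequence:
positions: Kai→1, Max→2, Lia→3, Ava→4, Wes→5, Ben→6
second ordering as positions: [4, 5, 3, 2, 6, 1]
Discordant pairs = inversions in this position sequence.
4: 3, 2, 1 → 3
5: 3, 2, 1 → 3
3: 2, 1 → 2
2: 1 → 1
6: 1 → 1
1: 0
Total: 3 + 3 + 2 + 1 + 1 + 0 = 10

10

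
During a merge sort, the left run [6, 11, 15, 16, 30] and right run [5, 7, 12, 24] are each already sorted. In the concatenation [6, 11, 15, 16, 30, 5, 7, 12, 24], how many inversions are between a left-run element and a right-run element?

Cross-inversions: 13

Count, for every r in R, how many entries of L exceed r:
r = 5: 6, 11, 15, 16, 30 → 5
r = 7: 11, 15, 16, 30 → 4
r = 12: 15, 16, 30 → 3
r = 24: 30 → 1
Cross-inversions: 5 + 4 + 3 + 1 = 13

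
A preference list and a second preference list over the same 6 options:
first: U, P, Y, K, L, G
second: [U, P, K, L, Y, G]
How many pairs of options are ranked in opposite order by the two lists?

2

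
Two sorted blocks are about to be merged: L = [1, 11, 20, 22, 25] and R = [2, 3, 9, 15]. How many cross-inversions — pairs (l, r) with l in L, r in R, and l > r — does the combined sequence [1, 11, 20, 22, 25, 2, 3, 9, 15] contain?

15

Take each right-half value and tally the left-half values above it:
r = 2: 11, 20, 22, 25 → 4
r = 3: 11, 20, 22, 25 → 4
r = 9: 11, 20, 22, 25 → 4
r = 15: 20, 22, 25 → 3
Cross-inversions: 4 + 4 + 4 + 3 = 15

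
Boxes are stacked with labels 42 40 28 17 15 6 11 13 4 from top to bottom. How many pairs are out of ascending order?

For each element, count later entries that are smaller:
42 → 40, 28, 17, 15, 6, 11, 13, 4 → 8
40 → 28, 17, 15, 6, 11, 13, 4 → 7
28 → 17, 15, 6, 11, 13, 4 → 6
17 → 15, 6, 11, 13, 4 → 5
15 → 6, 11, 13, 4 → 4
6 → 4 → 1
11 → 4 → 1
13 → 4 → 1
4 → none → 0
Sum: 8 + 7 + 6 + 5 + 4 + 1 + 1 + 1 + 0 = 33

33 inversions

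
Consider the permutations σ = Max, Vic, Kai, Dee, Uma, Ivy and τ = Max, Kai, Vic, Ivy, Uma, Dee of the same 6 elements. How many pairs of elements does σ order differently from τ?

Assign each item its position (1..6) in the first ordering, then rewrite the second ordering as that position sequence:
positions: Max→1, Vic→2, Kai→3, Dee→4, Uma→5, Ivy→6
second ordering as positions: [1, 3, 2, 6, 5, 4]
Discordant pairs = inversions in this position sequence.
1: 0
3: 2 → 1
2: 0
6: 5, 4 → 2
5: 4 → 1
4: 0
Total: 0 + 1 + 0 + 2 + 1 + 0 = 4

There are 4 discordant pairs.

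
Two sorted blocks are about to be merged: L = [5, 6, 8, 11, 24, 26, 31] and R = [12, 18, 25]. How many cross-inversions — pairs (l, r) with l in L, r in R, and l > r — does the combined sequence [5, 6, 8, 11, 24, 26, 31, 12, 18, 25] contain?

8

Count, for every r in R, how many entries of L exceed r:
r = 12: 24, 26, 31 → 3
r = 18: 24, 26, 31 → 3
r = 25: 26, 31 → 2
Cross-inversions: 3 + 3 + 2 = 8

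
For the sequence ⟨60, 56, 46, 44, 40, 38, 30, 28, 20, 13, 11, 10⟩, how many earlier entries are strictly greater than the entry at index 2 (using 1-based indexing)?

The element at index 2 is 56.
Elements before it: 60
Those larger than 56: 60

1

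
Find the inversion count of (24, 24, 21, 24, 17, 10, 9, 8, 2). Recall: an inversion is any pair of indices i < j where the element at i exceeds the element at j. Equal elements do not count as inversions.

32

For each element, count later entries that are smaller:
24: 6
24: 6
21: 5
24: 5
17: 4
10: 3
9: 2
8: 1
2: 0
Sum: 6 + 6 + 5 + 5 + 4 + 3 + 2 + 1 + 0 = 32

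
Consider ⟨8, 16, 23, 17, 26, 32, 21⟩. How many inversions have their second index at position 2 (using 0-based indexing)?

0 such elements

The element at index 2 is 23.
Elements before it: 8, 16
None of them are larger than 23.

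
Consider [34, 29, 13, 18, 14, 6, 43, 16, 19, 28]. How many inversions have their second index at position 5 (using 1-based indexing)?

3 such elements

The element at index 5 is 14.
Elements before it: 34, 29, 13, 18
Those larger than 14: 34, 29, 18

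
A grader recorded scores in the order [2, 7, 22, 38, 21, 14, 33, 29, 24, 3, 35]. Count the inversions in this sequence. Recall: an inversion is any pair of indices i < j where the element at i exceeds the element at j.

For each element, count later entries that are smaller:
2 → none → 0
7 → 3 → 1
22 → 21, 14, 3 → 3
38 → 21, 14, 33, 29, 24, 3, 35 → 7
21 → 14, 3 → 2
14 → 3 → 1
33 → 29, 24, 3 → 3
29 → 24, 3 → 2
24 → 3 → 1
3 → none → 0
35 → none → 0
Sum: 0 + 1 + 3 + 7 + 2 + 1 + 3 + 2 + 1 + 0 + 0 = 20

20 inversions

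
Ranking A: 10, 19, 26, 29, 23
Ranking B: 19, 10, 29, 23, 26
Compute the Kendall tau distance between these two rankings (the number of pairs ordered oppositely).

Assign each item its position (1..5) in the first ordering, then rewrite the second ordering as that position sequence:
positions: 10→1, 19→2, 26→3, 29→4, 23→5
second ordering as positions: [2, 1, 4, 5, 3]
Discordant pairs = inversions in this position sequence.
2: 1 → 1
1: 0
4: 3 → 1
5: 3 → 1
3: 0
Total: 1 + 0 + 1 + 1 + 0 = 3

3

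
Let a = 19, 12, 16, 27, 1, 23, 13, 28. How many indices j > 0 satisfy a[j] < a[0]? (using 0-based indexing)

The element at index 0 is 19.
Elements after it: 12, 16, 27, 1, 23, 13, 28
Those smaller than 19: 12, 16, 1, 13

4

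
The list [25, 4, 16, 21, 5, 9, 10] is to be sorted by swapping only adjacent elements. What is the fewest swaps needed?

Adjacent swaps: 12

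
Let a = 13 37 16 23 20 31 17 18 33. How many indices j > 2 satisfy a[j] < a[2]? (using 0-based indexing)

The element at index 2 is 16.
Elements after it: 23, 20, 31, 17, 18, 33
None of them are smaller than 16.

0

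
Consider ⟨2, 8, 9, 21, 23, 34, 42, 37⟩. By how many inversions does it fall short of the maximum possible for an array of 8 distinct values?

27 inversions short

Maximum inversions for 8 distinct elements is C(8, 2) = 8·7/2 = 28.
Current inversions — for each element, count later smaller elements:
2: 0
8: 0
9: 0
21: 0
23: 0
34: 0
42: 1
37: 0
Current total: 0 + 0 + 0 + 0 + 0 + 0 + 1 + 0 = 1
Shortfall: 28 − 1 = 27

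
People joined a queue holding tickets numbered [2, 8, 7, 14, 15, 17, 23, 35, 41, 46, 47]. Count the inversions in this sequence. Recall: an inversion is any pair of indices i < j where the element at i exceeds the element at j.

1 inversion

Sweep left to right; for each value list the smaller values that follow it:
2 → none → 0
8 → 7 → 1
7 → none → 0
14 → none → 0
15 → none → 0
17 → none → 0
23 → none → 0
35 → none → 0
41 → none → 0
46 → none → 0
47 → none → 0
Sum: 0 + 1 + 0 + 0 + 0 + 0 + 0 + 0 + 0 + 0 + 0 = 1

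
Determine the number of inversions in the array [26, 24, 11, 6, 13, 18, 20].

Inversion pairs (indices are 0-based):
(0,1): 26 > 24
(0,2): 26 > 11
(0,3): 26 > 6
(0,4): 26 > 13
(0,5): 26 > 18
(0,6): 26 > 20
(1,2): 24 > 11
(1,3): 24 > 6
(1,4): 24 > 13
(1,5): 24 > 18
(1,6): 24 > 20
(2,3): 11 > 6
That's 12 pairs.

12 inversions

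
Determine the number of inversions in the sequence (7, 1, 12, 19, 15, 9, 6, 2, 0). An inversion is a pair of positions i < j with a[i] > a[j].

Count, for each position, how many later elements it exceeds:
7: 4
1: 1
12: 4
19: 5
15: 4
9: 3
6: 2
2: 1
0: 0
Sum: 4 + 1 + 4 + 5 + 4 + 3 + 2 + 1 + 0 = 24

There are 24 inversions.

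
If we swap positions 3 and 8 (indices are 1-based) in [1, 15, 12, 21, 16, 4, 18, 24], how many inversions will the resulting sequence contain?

14

Positions 3 and 8 hold 12 and 24; after swapping, the array is [1, 15, 24, 21, 16, 4, 18, 12].
Sweep left to right; for each value list the smaller values that follow it:
1: 0
15: 2
24: 5
21: 4
16: 2
4: 0
18: 1
12: 0
Sum: 0 + 2 + 5 + 4 + 2 + 0 + 1 + 0 = 14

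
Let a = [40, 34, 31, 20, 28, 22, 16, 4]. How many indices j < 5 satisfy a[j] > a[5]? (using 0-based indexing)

The element at index 5 is 22.
Elements before it: 40, 34, 31, 20, 28
Those larger than 22: 40, 34, 31, 28

4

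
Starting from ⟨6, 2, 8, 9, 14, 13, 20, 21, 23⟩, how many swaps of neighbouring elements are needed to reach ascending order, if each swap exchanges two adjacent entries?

2

Minimum adjacent swaps = number of inversions (each swap of adjacent out-of-order elements removes one inversion and no swap can remove more).
Count inversions — for each element, later elements that are smaller:
6: 2 → 1
2: none → 0
8: none → 0
9: none → 0
14: 13 → 1
13: none → 0
20: none → 0
21: none → 0
23: none → 0
Total inversions: 1 + 0 + 0 + 0 + 1 + 0 + 0 + 0 + 0 = 2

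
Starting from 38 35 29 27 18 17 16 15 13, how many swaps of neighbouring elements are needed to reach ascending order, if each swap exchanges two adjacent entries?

Each adjacent swap fixes exactly one inversion, so the minimum swap count equals the number of inversions.
Count inversions — for each element, later elements that are smaller:
38: 35, 29, 27, 18, 17, 16, 15, 13 → 8
35: 29, 27, 18, 17, 16, 15, 13 → 7
29: 27, 18, 17, 16, 15, 13 → 6
27: 18, 17, 16, 15, 13 → 5
18: 17, 16, 15, 13 → 4
17: 16, 15, 13 → 3
16: 15, 13 → 2
15: 13 → 1
13: none → 0
Total inversions: 8 + 7 + 6 + 5 + 4 + 3 + 2 + 1 + 0 = 36

36 swaps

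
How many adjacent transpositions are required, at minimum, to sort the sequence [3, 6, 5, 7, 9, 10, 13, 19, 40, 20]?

2 adjacent swaps

Each adjacent swap fixes exactly one inversion, so the minimum swap count equals the number of inversions.
Count inversions — for each element, later elements that are smaller:
3: none → 0
6: 5 → 1
5: none → 0
7: none → 0
9: none → 0
10: none → 0
13: none → 0
19: none → 0
40: 20 → 1
20: none → 0
Total inversions: 0 + 1 + 0 + 0 + 0 + 0 + 0 + 0 + 1 + 0 = 2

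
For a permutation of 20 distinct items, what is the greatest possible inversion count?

The maximum occurs when the array is in strictly decreasing order: every one of the C(20, 2) pairs is inverted.
C(20, 2) = 20·19/2 = 190

190 inversions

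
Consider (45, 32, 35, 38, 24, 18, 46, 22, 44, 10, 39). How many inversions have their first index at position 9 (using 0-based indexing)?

0 such elements

The element at index 9 is 10.
Elements after it: 39
None of them are smaller than 10.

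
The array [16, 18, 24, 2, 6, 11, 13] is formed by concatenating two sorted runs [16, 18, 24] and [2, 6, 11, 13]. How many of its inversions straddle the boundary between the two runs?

Count, for every r in R, how many entries of L exceed r:
r = 2: 16, 18, 24 → 3
r = 6: 16, 18, 24 → 3
r = 11: 16, 18, 24 → 3
r = 13: 16, 18, 24 → 3
Cross-inversions: 3 + 3 + 3 + 3 = 12

12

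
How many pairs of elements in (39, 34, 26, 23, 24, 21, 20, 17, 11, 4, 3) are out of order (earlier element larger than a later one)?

54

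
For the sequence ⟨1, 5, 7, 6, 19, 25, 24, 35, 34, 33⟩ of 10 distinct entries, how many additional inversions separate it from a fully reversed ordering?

Maximum inversions for 10 distinct elements is C(10, 2) = 10·9/2 = 45.
Current inversions — for each element, count later smaller elements:
1: 0
5: 0
7: 1
6: 0
19: 0
25: 1
24: 0
35: 2
34: 1
33: 0
Current total: 0 + 0 + 1 + 0 + 0 + 1 + 0 + 2 + 1 + 0 = 5
Shortfall: 45 − 5 = 40

40 inversions short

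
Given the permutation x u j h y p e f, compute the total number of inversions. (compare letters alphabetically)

Element-by-element contributions:
x: 6
u: 5
j: 3
h: 2
y: 3
p: 2
e: 0
f: 0
Sum: 6 + 5 + 3 + 2 + 3 + 2 + 0 + 0 = 21

21 out-of-order pairs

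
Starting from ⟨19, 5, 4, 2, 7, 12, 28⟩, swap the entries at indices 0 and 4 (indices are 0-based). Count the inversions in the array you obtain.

7

Positions 0 and 4 hold 19 and 7; after swapping, the array is [7, 5, 4, 2, 19, 12, 28].
Sweep left to right; for each value list the smaller values that follow it:
7: 3
5: 2
4: 1
2: 0
19: 1
12: 0
28: 0
Sum: 3 + 2 + 1 + 0 + 1 + 0 + 0 = 7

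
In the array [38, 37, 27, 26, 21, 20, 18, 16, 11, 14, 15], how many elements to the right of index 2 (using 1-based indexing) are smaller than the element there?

9

The element at index 2 is 37.
Elements after it: 27, 26, 21, 20, 18, 16, 11, 14, 15
Those smaller than 37: 27, 26, 21, 20, 18, 16, 11, 14, 15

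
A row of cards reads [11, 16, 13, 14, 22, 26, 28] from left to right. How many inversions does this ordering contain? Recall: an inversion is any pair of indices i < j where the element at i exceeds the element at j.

Inversion pairs (indices are 1-based):
(2,3): 16 > 13
(2,4): 16 > 14
That's 2 pairs.

2 inversions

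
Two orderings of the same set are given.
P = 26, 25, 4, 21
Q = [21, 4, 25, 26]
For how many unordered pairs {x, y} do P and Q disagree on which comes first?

6

Assign each item its position (1..4) in the first ordering, then rewrite the second ordering as that position sequence:
positions: 26→1, 25→2, 4→3, 21→4
second ordering as positions: [4, 3, 2, 1]
Discordant pairs = inversions in this position sequence.
4: 3, 2, 1 → 3
3: 2, 1 → 2
2: 1 → 1
1: 0
Total: 3 + 2 + 1 + 0 = 6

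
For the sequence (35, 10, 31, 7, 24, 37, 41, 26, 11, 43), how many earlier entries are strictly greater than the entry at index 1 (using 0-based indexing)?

1

The element at index 1 is 10.
Elements before it: 35
Those larger than 10: 35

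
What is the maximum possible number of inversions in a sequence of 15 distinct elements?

There are 105 inversions.

A reversed (strictly descending) arrangement makes every pair an inversion, giving C(15, 2) inversions.
C(15, 2) = 15·14/2 = 105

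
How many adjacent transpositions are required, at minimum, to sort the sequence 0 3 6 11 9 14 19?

Each adjacent swap fixes exactly one inversion, so the minimum swap count equals the number of inversions.
Count inversions — for each element, later elements that are smaller:
0: none → 0
3: none → 0
6: none → 0
11: 9 → 1
9: none → 0
14: none → 0
19: none → 0
Total inversions: 0 + 0 + 0 + 1 + 0 + 0 + 0 = 1

Adjacent swaps: 1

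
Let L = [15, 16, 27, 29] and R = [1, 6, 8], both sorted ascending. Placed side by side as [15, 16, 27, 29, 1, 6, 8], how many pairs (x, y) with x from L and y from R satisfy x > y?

Count, for every r in R, how many entries of L exceed r:
r = 1: 15, 16, 27, 29 → 4
r = 6: 15, 16, 27, 29 → 4
r = 8: 15, 16, 27, 29 → 4
Cross-inversions: 4 + 4 + 4 = 12

12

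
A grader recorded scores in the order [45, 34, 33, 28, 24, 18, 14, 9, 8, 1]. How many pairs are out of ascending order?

Element-by-element contributions:
45: 9
34: 8
33: 7
28: 6
24: 5
18: 4
14: 3
9: 2
8: 1
1: 0
Sum: 9 + 8 + 7 + 6 + 5 + 4 + 3 + 2 + 1 + 0 = 45

45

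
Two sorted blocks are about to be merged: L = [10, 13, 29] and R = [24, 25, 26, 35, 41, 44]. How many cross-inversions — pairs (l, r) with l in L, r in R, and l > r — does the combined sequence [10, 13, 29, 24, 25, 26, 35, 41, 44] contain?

Cross-inversions: 3

For each element r of the right run, count left-run elements greater than r:
r = 24: 29 → 1
r = 25: 29 → 1
r = 26: 29 → 1
r = 35: none → 0
r = 41: none → 0
r = 44: none → 0
Cross-inversions: 1 + 1 + 1 + 0 + 0 + 0 = 3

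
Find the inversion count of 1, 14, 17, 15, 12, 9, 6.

13 inversions

Sweep left to right; for each value list the smaller values that follow it:
1 → none → 0
14 → 12, 9, 6 → 3
17 → 15, 12, 9, 6 → 4
15 → 12, 9, 6 → 3
12 → 9, 6 → 2
9 → 6 → 1
6 → none → 0
Sum: 0 + 3 + 4 + 3 + 2 + 1 + 0 = 13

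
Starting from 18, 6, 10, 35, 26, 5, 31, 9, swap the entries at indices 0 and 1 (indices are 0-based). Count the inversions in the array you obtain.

13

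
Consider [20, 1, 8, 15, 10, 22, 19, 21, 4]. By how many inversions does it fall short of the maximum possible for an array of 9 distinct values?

21 inversions short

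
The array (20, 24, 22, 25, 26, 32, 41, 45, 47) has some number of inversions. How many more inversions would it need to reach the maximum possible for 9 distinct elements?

35

Maximum inversions for 9 distinct elements is C(9, 2) = 9·8/2 = 36.
Current inversions — for each element, count later smaller elements:
20: 0
24: 1
22: 0
25: 0
26: 0
32: 0
41: 0
45: 0
47: 0
Current total: 0 + 1 + 0 + 0 + 0 + 0 + 0 + 0 + 0 = 1
Shortfall: 36 − 1 = 35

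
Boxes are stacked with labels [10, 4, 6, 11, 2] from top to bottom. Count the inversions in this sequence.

6 inversions

Count, for each position, how many later elements it exceeds:
10 → 4, 6, 2 → 3
4 → 2 → 1
6 → 2 → 1
11 → 2 → 1
2 → none → 0
Sum: 3 + 1 + 1 + 1 + 0 = 6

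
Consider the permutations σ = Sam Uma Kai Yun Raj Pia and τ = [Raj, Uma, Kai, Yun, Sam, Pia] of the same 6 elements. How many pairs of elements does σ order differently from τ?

7

Assign each item its position (1..6) in the first ordering, then rewrite the second ordering as that position sequence:
positions: Sam→1, Uma→2, Kai→3, Yun→4, Raj→5, Pia→6
second ordering as positions: [5, 2, 3, 4, 1, 6]
Discordant pairs = inversions in this position sequence.
5: 2, 3, 4, 1 → 4
2: 1 → 1
3: 1 → 1
4: 1 → 1
1: 0
6: 0
Total: 4 + 1 + 1 + 1 + 0 + 0 = 7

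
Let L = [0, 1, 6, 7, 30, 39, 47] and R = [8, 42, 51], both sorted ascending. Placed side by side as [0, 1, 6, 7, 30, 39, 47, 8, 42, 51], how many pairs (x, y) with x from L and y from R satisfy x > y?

4

Take each right-half value and tally the left-half values above it:
r = 8: 30, 39, 47 → 3
r = 42: 47 → 1
r = 51: none → 0
Cross-inversions: 3 + 1 + 0 = 4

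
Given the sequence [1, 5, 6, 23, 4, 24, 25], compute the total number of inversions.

3

Sweep left to right; for each value list the smaller values that follow it:
1: 0
5: 1
6: 1
23: 1
4: 0
24: 0
25: 0
Sum: 0 + 1 + 1 + 1 + 0 + 0 + 0 = 3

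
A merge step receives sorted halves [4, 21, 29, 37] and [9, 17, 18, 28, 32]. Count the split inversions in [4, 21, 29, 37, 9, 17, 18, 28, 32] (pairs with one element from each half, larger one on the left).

Cross-inversions: 12

Take each right-half value and tally the left-half values above it:
r = 9: 21, 29, 37 → 3
r = 17: 21, 29, 37 → 3
r = 18: 21, 29, 37 → 3
r = 28: 29, 37 → 2
r = 32: 37 → 1
Cross-inversions: 3 + 3 + 3 + 2 + 1 = 12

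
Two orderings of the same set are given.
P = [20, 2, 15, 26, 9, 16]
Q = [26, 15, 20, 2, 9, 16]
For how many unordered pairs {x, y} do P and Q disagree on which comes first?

5

Assign each item its position (1..6) in the first ordering, then rewrite the second ordering as that position sequence:
positions: 20→1, 2→2, 15→3, 26→4, 9→5, 16→6
second ordering as positions: [4, 3, 1, 2, 5, 6]
Discordant pairs = inversions in this position sequence.
4: 3, 1, 2 → 3
3: 1, 2 → 2
1: 0
2: 0
5: 0
6: 0
Total: 3 + 2 + 0 + 0 + 0 + 0 = 5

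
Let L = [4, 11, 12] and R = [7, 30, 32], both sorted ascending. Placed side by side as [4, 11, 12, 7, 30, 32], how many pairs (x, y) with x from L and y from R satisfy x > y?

2

Take each right-half value and tally the left-half values above it:
r = 7: 11, 12 → 2
r = 30: none → 0
r = 32: none → 0
Cross-inversions: 2 + 0 + 0 = 2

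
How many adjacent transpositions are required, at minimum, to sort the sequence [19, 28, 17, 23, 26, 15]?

Minimum adjacent swaps = number of inversions (each swap of adjacent out-of-order elements removes one inversion and no swap can remove more).
Count inversions — for each element, later elements that are smaller:
19: 17, 15 → 2
28: 17, 23, 26, 15 → 4
17: 15 → 1
23: 15 → 1
26: 15 → 1
15: none → 0
Total inversions: 2 + 4 + 1 + 1 + 1 + 0 = 9

9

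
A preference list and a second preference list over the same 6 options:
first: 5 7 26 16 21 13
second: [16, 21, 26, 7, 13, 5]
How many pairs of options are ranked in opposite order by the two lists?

10

Assign each item its position (1..6) in the first ordering, then rewrite the second ordering as that position sequence:
positions: 5→1, 7→2, 26→3, 16→4, 21→5, 13→6
second ordering as positions: [4, 5, 3, 2, 6, 1]
Discordant pairs = inversions in this position sequence.
4: 3, 2, 1 → 3
5: 3, 2, 1 → 3
3: 2, 1 → 2
2: 1 → 1
6: 1 → 1
1: 0
Total: 3 + 3 + 2 + 1 + 1 + 0 = 10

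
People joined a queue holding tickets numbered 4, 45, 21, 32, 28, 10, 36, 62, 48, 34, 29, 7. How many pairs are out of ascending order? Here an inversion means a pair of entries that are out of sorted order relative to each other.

For each element, count later entries that are smaller:
4 → none → 0
45 → 21, 32, 28, 10, 36, 34, 29, 7 → 8
21 → 10, 7 → 2
32 → 28, 10, 29, 7 → 4
28 → 10, 7 → 2
10 → 7 → 1
36 → 34, 29, 7 → 3
62 → 48, 34, 29, 7 → 4
48 → 34, 29, 7 → 3
34 → 29, 7 → 2
29 → 7 → 1
7 → none → 0
Sum: 0 + 8 + 2 + 4 + 2 + 1 + 3 + 4 + 3 + 2 + 1 + 0 = 30

30 inversions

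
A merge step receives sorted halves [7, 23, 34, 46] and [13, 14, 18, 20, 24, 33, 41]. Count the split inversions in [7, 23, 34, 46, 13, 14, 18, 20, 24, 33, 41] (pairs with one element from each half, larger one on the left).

Count, for every r in R, how many entries of L exceed r:
r = 13: 23, 34, 46 → 3
r = 14: 23, 34, 46 → 3
r = 18: 23, 34, 46 → 3
r = 20: 23, 34, 46 → 3
r = 24: 34, 46 → 2
r = 33: 34, 46 → 2
r = 41: 46 → 1
Cross-inversions: 3 + 3 + 3 + 3 + 2 + 2 + 1 = 17

17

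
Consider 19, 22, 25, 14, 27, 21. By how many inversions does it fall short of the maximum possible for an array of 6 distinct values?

Maximum inversions for 6 distinct elements is C(6, 2) = 6·5/2 = 15.
Current inversions — for each element, count later smaller elements:
19: 1
22: 2
25: 2
14: 0
27: 1
21: 0
Current total: 1 + 2 + 2 + 0 + 1 + 0 = 6
Shortfall: 15 − 6 = 9

9 inversions short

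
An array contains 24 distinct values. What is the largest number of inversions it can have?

276

The maximum occurs when the array is in strictly decreasing order: every one of the C(24, 2) pairs is inverted.
C(24, 2) = 24·23/2 = 276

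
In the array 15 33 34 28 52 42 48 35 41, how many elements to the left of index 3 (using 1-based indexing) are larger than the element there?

0

The element at index 3 is 34.
Elements before it: 15, 33
None of them are larger than 34.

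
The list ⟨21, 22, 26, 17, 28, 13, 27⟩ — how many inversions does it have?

Sweep left to right; for each value list the smaller values that follow it:
21: 2
22: 2
26: 2
17: 1
28: 2
13: 0
27: 0
Sum: 2 + 2 + 2 + 1 + 2 + 0 + 0 = 9

9 inversions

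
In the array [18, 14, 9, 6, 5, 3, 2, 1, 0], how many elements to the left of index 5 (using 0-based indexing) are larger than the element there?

5 such elements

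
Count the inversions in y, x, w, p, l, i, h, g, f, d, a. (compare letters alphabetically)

55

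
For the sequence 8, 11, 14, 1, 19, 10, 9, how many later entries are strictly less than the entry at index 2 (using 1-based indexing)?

The element at index 2 is 11.
Elements after it: 14, 1, 19, 10, 9
Those smaller than 11: 1, 10, 9

3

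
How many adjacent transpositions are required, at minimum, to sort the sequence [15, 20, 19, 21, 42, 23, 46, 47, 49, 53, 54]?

Minimum adjacent swaps = number of inversions (each swap of adjacent out-of-order elements removes one inversion and no swap can remove more).
Count inversions — for each element, later elements that are smaller:
15: none → 0
20: 19 → 1
19: none → 0
21: none → 0
42: 23 → 1
23: none → 0
46: none → 0
47: none → 0
49: none → 0
53: none → 0
54: none → 0
Total inversions: 0 + 1 + 0 + 0 + 1 + 0 + 0 + 0 + 0 + 0 + 0 = 2

2 swaps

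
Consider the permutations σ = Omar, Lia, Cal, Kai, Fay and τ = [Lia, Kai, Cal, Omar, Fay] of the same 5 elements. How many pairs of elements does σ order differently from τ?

Assign each item its position (1..5) in the first ordering, then rewrite the second ordering as that position sequence:
positions: Omar→1, Lia→2, Cal→3, Kai→4, Fay→5
second ordering as positions: [2, 4, 3, 1, 5]
Discordant pairs = inversions in this position sequence.
2: 1 → 1
4: 3, 1 → 2
3: 1 → 1
1: 0
5: 0
Total: 1 + 2 + 1 + 0 + 0 = 4

4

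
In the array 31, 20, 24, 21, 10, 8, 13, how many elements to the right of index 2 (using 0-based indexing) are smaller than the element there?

4

The element at index 2 is 24.
Elements after it: 21, 10, 8, 13
Those smaller than 24: 21, 10, 8, 13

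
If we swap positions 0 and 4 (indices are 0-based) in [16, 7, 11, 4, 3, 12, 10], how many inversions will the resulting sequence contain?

Positions 0 and 4 hold 16 and 3; after swapping, the array is [3, 7, 11, 4, 16, 12, 10].
For each element, count later entries that are smaller:
3: 0
7: 1
11: 2
4: 0
16: 2
12: 1
10: 0
Sum: 0 + 1 + 2 + 0 + 2 + 1 + 0 = 6

6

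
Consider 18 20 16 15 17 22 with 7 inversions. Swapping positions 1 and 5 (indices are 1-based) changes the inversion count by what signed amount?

Positions 1 and 5 hold 18 and 17; after swapping, the array is [17, 20, 16, 15, 18, 22].
Count, for each position, how many later elements it exceeds:
17 → 16, 15 → 2
20 → 16, 15, 18 → 3
16 → 15 → 1
15 → none → 0
18 → none → 0
22 → none → 0
Sum: 2 + 3 + 1 + 0 + 0 + 0 = 6
Change: 6 − 7 = -1

-1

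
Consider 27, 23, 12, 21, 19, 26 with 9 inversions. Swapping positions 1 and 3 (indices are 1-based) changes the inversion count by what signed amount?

-3

Positions 1 and 3 hold 27 and 12; after swapping, the array is [12, 23, 27, 21, 19, 26].
For each element, count later entries that are smaller:
12: 0
23: 2
27: 3
21: 1
19: 0
26: 0
Sum: 0 + 2 + 3 + 1 + 0 + 0 = 6
Change: 6 − 9 = -3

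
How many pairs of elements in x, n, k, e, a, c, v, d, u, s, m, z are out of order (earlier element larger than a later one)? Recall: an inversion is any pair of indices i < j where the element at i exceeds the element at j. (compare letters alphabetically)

30

Sweep left to right; for each value list the smaller values that follow it:
x → n, k, e, a, c, v, d, u, s, m → 10
n → k, e, a, c, d, m → 6
k → e, a, c, d → 4
e → a, c, d → 3
a → none → 0
c → none → 0
v → d, u, s, m → 4
d → none → 0
u → s, m → 2
s → m → 1
m → none → 0
z → none → 0
Sum: 10 + 6 + 4 + 3 + 0 + 0 + 4 + 0 + 2 + 1 + 0 + 0 = 30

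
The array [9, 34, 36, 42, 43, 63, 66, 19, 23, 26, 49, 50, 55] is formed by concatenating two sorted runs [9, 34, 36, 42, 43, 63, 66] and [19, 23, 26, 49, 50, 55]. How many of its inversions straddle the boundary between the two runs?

There are 24 split inversions.

Take each right-half value and tally the left-half values above it:
r = 19: 34, 36, 42, 43, 63, 66 → 6
r = 23: 34, 36, 42, 43, 63, 66 → 6
r = 26: 34, 36, 42, 43, 63, 66 → 6
r = 49: 63, 66 → 2
r = 50: 63, 66 → 2
r = 55: 63, 66 → 2
Cross-inversions: 6 + 6 + 6 + 2 + 2 + 2 = 24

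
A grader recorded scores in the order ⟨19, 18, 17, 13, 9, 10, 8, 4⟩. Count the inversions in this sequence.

Inversions: 27

For each element, count later entries that are smaller:
19 → 18, 17, 13, 9, 10, 8, 4 → 7
18 → 17, 13, 9, 10, 8, 4 → 6
17 → 13, 9, 10, 8, 4 → 5
13 → 9, 10, 8, 4 → 4
9 → 8, 4 → 2
10 → 8, 4 → 2
8 → 4 → 1
4 → none → 0
Sum: 7 + 6 + 5 + 4 + 2 + 2 + 1 + 0 = 27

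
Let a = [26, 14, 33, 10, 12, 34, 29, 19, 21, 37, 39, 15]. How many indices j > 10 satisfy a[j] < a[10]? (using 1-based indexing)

The element at index 10 is 37.
Elements after it: 39, 15
Those smaller than 37: 15

1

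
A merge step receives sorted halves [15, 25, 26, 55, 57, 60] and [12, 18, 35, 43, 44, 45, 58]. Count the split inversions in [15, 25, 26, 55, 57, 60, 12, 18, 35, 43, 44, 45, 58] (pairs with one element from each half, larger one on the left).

Take each right-half value and tally the left-half values above it:
r = 12: 15, 25, 26, 55, 57, 60 → 6
r = 18: 25, 26, 55, 57, 60 → 5
r = 35: 55, 57, 60 → 3
r = 43: 55, 57, 60 → 3
r = 44: 55, 57, 60 → 3
r = 45: 55, 57, 60 → 3
r = 58: 60 → 1
Cross-inversions: 6 + 5 + 3 + 3 + 3 + 3 + 1 = 24

24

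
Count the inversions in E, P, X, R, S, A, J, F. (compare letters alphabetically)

16 inversions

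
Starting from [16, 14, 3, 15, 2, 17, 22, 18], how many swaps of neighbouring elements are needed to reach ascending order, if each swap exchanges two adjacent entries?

Minimum adjacent swaps = number of inversions (each swap of adjacent out-of-order elements removes one inversion and no swap can remove more).
Count inversions — for each element, later elements that are smaller:
16: 14, 3, 15, 2 → 4
14: 3, 2 → 2
3: 2 → 1
15: 2 → 1
2: none → 0
17: none → 0
22: 18 → 1
18: none → 0
Total inversions: 4 + 2 + 1 + 1 + 0 + 0 + 1 + 0 = 9

9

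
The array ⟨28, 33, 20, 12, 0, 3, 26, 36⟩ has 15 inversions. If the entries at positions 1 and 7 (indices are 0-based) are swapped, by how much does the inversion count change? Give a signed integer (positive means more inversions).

Positions 1 and 7 hold 33 and 36; after swapping, the array is [28, 36, 20, 12, 0, 3, 26, 33].
Sweep left to right; for each value list the smaller values that follow it:
28 → 20, 12, 0, 3, 26 → 5
36 → 20, 12, 0, 3, 26, 33 → 6
20 → 12, 0, 3 → 3
12 → 0, 3 → 2
0 → none → 0
3 → none → 0
26 → none → 0
33 → none → 0
Sum: 5 + 6 + 3 + 2 + 0 + 0 + 0 + 0 = 16
Change: 16 − 15 = +1

+1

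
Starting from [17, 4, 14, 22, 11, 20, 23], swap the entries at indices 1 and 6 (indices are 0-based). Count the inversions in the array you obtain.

There are 15 inversions.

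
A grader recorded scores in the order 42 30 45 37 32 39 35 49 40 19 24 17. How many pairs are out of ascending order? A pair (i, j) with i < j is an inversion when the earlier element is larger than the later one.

Inversions: 44

For each element, count later entries that are smaller:
42 → 30, 37, 32, 39, 35, 40, 19, 24, 17 → 9
30 → 19, 24, 17 → 3
45 → 37, 32, 39, 35, 40, 19, 24, 17 → 8
37 → 32, 35, 19, 24, 17 → 5
32 → 19, 24, 17 → 3
39 → 35, 19, 24, 17 → 4
35 → 19, 24, 17 → 3
49 → 40, 19, 24, 17 → 4
40 → 19, 24, 17 → 3
19 → 17 → 1
24 → 17 → 1
17 → none → 0
Sum: 9 + 3 + 8 + 5 + 3 + 4 + 3 + 4 + 3 + 1 + 1 + 0 = 44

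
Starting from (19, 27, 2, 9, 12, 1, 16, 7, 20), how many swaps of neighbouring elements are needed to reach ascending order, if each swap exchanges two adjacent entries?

Minimum adjacent swaps = number of inversions (each swap of adjacent out-of-order elements removes one inversion and no swap can remove more).
Count inversions — for each element, later elements that are smaller:
19: 2, 9, 12, 1, 16, 7 → 6
27: 2, 9, 12, 1, 16, 7, 20 → 7
2: 1 → 1
9: 1, 7 → 2
12: 1, 7 → 2
1: none → 0
16: 7 → 1
7: none → 0
20: none → 0
Total inversions: 6 + 7 + 1 + 2 + 2 + 0 + 1 + 0 + 0 = 19

19 adjacent swaps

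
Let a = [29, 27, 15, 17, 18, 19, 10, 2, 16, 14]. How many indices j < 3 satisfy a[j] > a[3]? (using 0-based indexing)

The element at index 3 is 17.
Elements before it: 29, 27, 15
Those larger than 17: 29, 27

2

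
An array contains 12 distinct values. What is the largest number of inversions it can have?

66 inversions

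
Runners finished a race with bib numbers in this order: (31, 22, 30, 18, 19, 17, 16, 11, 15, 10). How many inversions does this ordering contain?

Sweep left to right; for each value list the smaller values that follow it:
31 → 22, 30, 18, 19, 17, 16, 11, 15, 10 → 9
22 → 18, 19, 17, 16, 11, 15, 10 → 7
30 → 18, 19, 17, 16, 11, 15, 10 → 7
18 → 17, 16, 11, 15, 10 → 5
19 → 17, 16, 11, 15, 10 → 5
17 → 16, 11, 15, 10 → 4
16 → 11, 15, 10 → 3
11 → 10 → 1
15 → 10 → 1
10 → none → 0
Sum: 9 + 7 + 7 + 5 + 5 + 4 + 3 + 1 + 1 + 0 = 42

42 inversions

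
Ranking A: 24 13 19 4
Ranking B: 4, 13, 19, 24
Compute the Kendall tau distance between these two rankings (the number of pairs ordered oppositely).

Assign each item its position (1..4) in the first ordering, then rewrite the second ordering as that position sequence:
positions: 24→1, 13→2, 19→3, 4→4
second ordering as positions: [4, 2, 3, 1]
Discordant pairs = inversions in this position sequence.
4: 2, 3, 1 → 3
2: 1 → 1
3: 1 → 1
1: 0
Total: 3 + 1 + 1 + 0 = 5

5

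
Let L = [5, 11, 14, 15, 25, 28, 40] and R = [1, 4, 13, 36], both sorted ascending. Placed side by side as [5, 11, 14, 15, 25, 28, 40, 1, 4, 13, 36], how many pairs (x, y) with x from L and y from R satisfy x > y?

20

Count, for every r in R, how many entries of L exceed r:
r = 1: 5, 11, 14, 15, 25, 28, 40 → 7
r = 4: 5, 11, 14, 15, 25, 28, 40 → 7
r = 13: 14, 15, 25, 28, 40 → 5
r = 36: 40 → 1
Cross-inversions: 7 + 7 + 5 + 1 = 20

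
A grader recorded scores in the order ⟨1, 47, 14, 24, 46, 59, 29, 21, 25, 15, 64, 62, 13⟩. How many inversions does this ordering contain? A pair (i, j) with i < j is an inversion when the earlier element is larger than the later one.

For each element, count later entries that are smaller:
1: 0
47: 8
14: 1
24: 3
46: 5
59: 5
29: 4
21: 2
25: 2
15: 1
64: 2
62: 1
13: 0
Sum: 0 + 8 + 1 + 3 + 5 + 5 + 4 + 2 + 2 + 1 + 2 + 1 + 0 = 34

34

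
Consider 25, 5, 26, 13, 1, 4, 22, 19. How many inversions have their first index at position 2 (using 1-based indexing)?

2

The element at index 2 is 5.
Elements after it: 26, 13, 1, 4, 22, 19
Those smaller than 5: 1, 4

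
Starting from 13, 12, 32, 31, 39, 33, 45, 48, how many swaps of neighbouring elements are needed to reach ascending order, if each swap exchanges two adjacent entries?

3

The minimum number of adjacent swaps to sort an array equals its inversion count, since every such swap removes exactly one inversion.
Count inversions — for each element, later elements that are smaller:
13: 12 → 1
12: none → 0
32: 31 → 1
31: none → 0
39: 33 → 1
33: none → 0
45: none → 0
48: none → 0
Total inversions: 1 + 0 + 1 + 0 + 1 + 0 + 0 + 0 = 3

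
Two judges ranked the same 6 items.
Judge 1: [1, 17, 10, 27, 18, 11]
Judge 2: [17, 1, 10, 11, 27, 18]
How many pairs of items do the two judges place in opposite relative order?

Assign each item its position (1..6) in the first ordering, then rewrite the second ordering as that position sequence:
positions: 1→1, 17→2, 10→3, 27→4, 18→5, 11→6
second ordering as positions: [2, 1, 3, 6, 4, 5]
Discordant pairs = inversions in this position sequence.
2: 1 → 1
1: 0
3: 0
6: 4, 5 → 2
4: 0
5: 0
Total: 1 + 0 + 0 + 2 + 0 + 0 = 3

3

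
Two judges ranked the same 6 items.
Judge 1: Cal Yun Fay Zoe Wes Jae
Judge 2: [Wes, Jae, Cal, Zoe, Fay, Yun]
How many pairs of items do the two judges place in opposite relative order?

Assign each item its position (1..6) in the first ordering, then rewrite the second ordering as that position sequence:
positions: Cal→1, Yun→2, Fay→3, Zoe→4, Wes→5, Jae→6
second ordering as positions: [5, 6, 1, 4, 3, 2]
Discordant pairs = inversions in this position sequence.
5: 1, 4, 3, 2 → 4
6: 1, 4, 3, 2 → 4
1: 0
4: 3, 2 → 2
3: 2 → 1
2: 0
Total: 4 + 4 + 0 + 2 + 1 + 0 = 11

11 discordant pairs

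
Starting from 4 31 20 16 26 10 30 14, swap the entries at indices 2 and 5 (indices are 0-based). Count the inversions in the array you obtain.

11 inversions

Positions 2 and 5 hold 20 and 10; after swapping, the array is [4, 31, 10, 16, 26, 20, 30, 14].
For each element, count later entries that are smaller:
4 → none → 0
31 → 10, 16, 26, 20, 30, 14 → 6
10 → none → 0
16 → 14 → 1
26 → 20, 14 → 2
20 → 14 → 1
30 → 14 → 1
14 → none → 0
Sum: 0 + 6 + 0 + 1 + 2 + 1 + 1 + 0 = 11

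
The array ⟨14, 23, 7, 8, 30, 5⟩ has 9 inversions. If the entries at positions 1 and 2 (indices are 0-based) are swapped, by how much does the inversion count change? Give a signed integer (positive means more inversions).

Positions 1 and 2 hold 23 and 7; after swapping, the array is [14, 7, 23, 8, 30, 5].
Element-by-element contributions:
14 → 7, 8, 5 → 3
7 → 5 → 1
23 → 8, 5 → 2
8 → 5 → 1
30 → 5 → 1
5 → none → 0
Sum: 3 + 1 + 2 + 1 + 1 + 0 = 8
Change: 8 − 9 = -1

-1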